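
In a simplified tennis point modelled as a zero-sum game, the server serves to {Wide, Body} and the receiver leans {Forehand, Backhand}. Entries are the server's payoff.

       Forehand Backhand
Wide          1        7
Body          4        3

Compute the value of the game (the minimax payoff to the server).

25/7

Row minima: Wide → 1, Body → 3; maximin = 3.
Column maxima: Forehand → 4, Backhand → 7; minimax = 4.
3 ≠ 4, so there is no saddle point; optimal play is mixed.
Let the server play Wide with probability p. Expected payoff against Forehand: 1p + 4(1−p) = −3p + 4; against Backhand: 7p + 3(1−p) = 4p + 3.
Setting these equal: −3p + 4 = 4p + 3 ⇒ −7p = -1 ⇒ p = 1/7, and the value is (-3)·(1/7) + 4 = 25/7.
For the receiver: with q = P(Forehand), equating Wide's and Body's payoffs gives −6q + 7 = q + 3 ⇒ q = 4/7.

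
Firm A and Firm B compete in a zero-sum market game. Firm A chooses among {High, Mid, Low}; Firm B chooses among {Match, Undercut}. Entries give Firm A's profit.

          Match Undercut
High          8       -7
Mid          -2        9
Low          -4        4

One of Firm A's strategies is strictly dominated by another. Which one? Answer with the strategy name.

Mid gives a strictly higher payoff than Low against every column: -2 > -4, 9 > 4.
So Low is strictly dominated and Firm A never plays it.

Low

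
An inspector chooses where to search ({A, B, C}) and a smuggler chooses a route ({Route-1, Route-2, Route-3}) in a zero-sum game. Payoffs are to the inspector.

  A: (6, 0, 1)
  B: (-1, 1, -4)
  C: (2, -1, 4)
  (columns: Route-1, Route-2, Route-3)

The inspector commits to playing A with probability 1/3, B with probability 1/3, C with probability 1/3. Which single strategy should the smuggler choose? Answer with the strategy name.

If the smuggler plays Route-1, the inspector's expected payoff is (1/3)·6 + (1/3)·(-1) + (1/3)·2 = 7/3.
If the smuggler plays Route-2, the inspector's expected payoff is (1/3)·0 + (1/3)·1 + (1/3)·(-1) = 0.
If the smuggler plays Route-3, the inspector's expected payoff is (1/3)·1 + (1/3)·(-4) + (1/3)·4 = 1/3.
The smuggler minimizes the inspector's payoff; the smallest is 0, so the best response is Route-2.

Route-2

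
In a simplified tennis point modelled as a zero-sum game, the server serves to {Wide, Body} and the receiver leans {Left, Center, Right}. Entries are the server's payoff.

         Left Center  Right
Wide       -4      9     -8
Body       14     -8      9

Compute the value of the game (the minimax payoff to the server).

Row minima: Wide → -8, Body → -8; maximin = -8.
Column maxima: Left → 14, Center → 9, Right → 9; minimax = 9.
-8 ≠ 9, so there is no saddle point; optimal play is mixed.
Left is strictly dominated by Right (it gives the server strictly more in every row), so the receiver never plays it.
On the remaining 2×2 (Wide, Body vs Center, Right):
Let the server play Wide with probability p. Expected payoff against Center: 9p + (-8)(1−p) = 17p − 8; against Right: (-8)p + 9(1−p) = −17p + 9.
Setting these equal: 17p − 8 = −17p + 9 ⇒ 34p = 17 ⇒ p = 1/2, and the value is (17)·(1/2) − 8 = 1/2.
For the receiver: with q = P(Center), equating Wide's and Body's payoffs gives 17q − 8 = −17q + 9 ⇒ q = 1/2.

1/2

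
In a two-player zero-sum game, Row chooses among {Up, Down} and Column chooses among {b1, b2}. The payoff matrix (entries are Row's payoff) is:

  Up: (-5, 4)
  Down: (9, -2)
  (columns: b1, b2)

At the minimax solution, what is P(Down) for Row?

Row minima: Up → -5, Down → -2; maximin = -2.
Column maxima: b1 → 9, b2 → 4; minimax = 4.
-2 ≠ 4, so there is no saddle point; optimal play is mixed.
Let Row play Up with probability p. Expected payoff against b1: (-5)p + 9(1−p) = −14p + 9; against b2: 4p + (-2)(1−p) = 6p − 2.
Setting these equal: −14p + 9 = 6p − 2 ⇒ −20p = -11 ⇒ p = 11/20, and the value is (-14)·(11/20) + 9 = 13/10.
For Column: with q = P(b1), equating Up's and Down's payoffs gives −9q + 4 = 11q − 2 ⇒ q = 3/10.

9/20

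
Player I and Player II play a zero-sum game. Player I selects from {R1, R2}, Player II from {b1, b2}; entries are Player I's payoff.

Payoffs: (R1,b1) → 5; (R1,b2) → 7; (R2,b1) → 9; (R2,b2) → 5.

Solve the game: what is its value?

Row minima: R1 → 5, R2 → 5; maximin = 5.
Column maxima: b1 → 9, b2 → 7; minimax = 7.
5 ≠ 7, so there is no saddle point; optimal play is mixed.
Let Player I play R1 with probability p. Expected payoff against b1: 5p + 9(1−p) = −4p + 9; against b2: 7p + 5(1−p) = 2p + 5.
Setting these equal: −4p + 9 = 2p + 5 ⇒ −6p = -4 ⇒ p = 2/3, and the value is (-4)·(2/3) + 9 = 19/3.
For Player II: with q = P(b1), equating R1's and R2's payoffs gives −2q + 7 = 4q + 5 ⇒ q = 1/3.

19/3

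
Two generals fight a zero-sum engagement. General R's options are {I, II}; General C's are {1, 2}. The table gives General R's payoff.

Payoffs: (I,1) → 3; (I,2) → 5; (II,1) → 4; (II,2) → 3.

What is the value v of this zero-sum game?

Row minima: I → 3, II → 3; maximin = 3.
Column maxima: 1 → 4, 2 → 5; minimax = 4.
3 ≠ 4, so there is no saddle point; optimal play is mixed.
Let General R play I with probability p. Expected payoff against 1: 3p + 4(1−p) = −p + 4; against 2: 5p + 3(1−p) = 2p + 3.
Setting these equal: −p + 4 = 2p + 3 ⇒ −3p = -1 ⇒ p = 1/3, and the value is (-1)·(1/3) + 4 = 11/3.
For General C: with q = P(1), equating I's and II's payoffs gives −2q + 5 = q + 3 ⇒ q = 2/3.

11/3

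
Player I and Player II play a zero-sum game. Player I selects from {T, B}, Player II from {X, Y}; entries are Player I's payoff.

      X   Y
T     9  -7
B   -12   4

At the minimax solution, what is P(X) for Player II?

11/32

Row minima: T → -7, B → -12; maximin = -7.
Column maxima: X → 9, Y → 4; minimax = 4.
-7 ≠ 4, so there is no saddle point; optimal play is mixed.
Let Player I play T with probability p. Expected payoff against X: 9p + (-12)(1−p) = 21p − 12; against Y: (-7)p + 4(1−p) = −11p + 4.
Setting these equal: 21p − 12 = −11p + 4 ⇒ 32p = 16 ⇒ p = 1/2, and the value is (21)·(1/2) − 12 = -3/2.
For Player II: with q = P(X), equating T's and B's payoffs gives 16q − 7 = −16q + 4 ⇒ q = 11/32.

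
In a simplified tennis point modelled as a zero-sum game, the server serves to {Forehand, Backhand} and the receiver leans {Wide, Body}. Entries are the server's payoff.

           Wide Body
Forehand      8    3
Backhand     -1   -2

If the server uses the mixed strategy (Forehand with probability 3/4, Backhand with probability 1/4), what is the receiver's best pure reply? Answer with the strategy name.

Body

If the receiver plays Wide, the server's expected payoff is (3/4)·8 + (1/4)·(-1) = 23/4.
If the receiver plays Body, the server's expected payoff is (3/4)·3 + (1/4)·(-2) = 7/4.
The receiver minimizes the server's payoff; the smallest is 7/4, so the best response is Body.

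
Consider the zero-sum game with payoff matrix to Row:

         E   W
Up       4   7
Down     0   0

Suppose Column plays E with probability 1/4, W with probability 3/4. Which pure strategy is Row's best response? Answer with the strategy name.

Expected payoff of Up: (1/4)·4 + (3/4)·7 = 25/4.
Expected payoff of Down: (1/4)·0 + (3/4)·0 = 0.
The largest is 25/4, so Row's best response is Up.

Up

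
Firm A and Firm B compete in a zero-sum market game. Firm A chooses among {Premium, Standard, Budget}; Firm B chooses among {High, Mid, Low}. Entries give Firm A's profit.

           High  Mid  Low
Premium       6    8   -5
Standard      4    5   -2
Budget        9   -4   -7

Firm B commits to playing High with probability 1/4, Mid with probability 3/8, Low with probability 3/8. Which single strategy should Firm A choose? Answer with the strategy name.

Expected payoff of Premium: (1/4)·6 + (3/8)·8 + (3/8)·(-5) = 21/8.
Expected payoff of Standard: (1/4)·4 + (3/8)·5 + (3/8)·(-2) = 17/8.
Expected payoff of Budget: (1/4)·9 + (3/8)·(-4) + (3/8)·(-7) = -15/8.
The largest is 21/8, so Firm A's best response is Premium.

Premium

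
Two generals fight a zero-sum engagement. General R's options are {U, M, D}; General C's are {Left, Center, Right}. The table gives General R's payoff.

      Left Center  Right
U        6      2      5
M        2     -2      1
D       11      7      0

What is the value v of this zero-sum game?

7/2

Row minima: U → 2, M → -2, D → 0; maximin = 2.
Column maxima: Left → 11, Center → 7, Right → 5; minimax = 5.
2 ≠ 5, so there is no saddle point; optimal play is mixed.
M is strictly dominated by U, so General R never plays it.
Left is strictly dominated by Center (it gives General R strictly more in every row), so General C never plays it.
On the remaining 2×2 (U, D vs Center, Right):
Let General R play U with probability p. Expected payoff against Center: 2p + 7(1−p) = −5p + 7; against Right: 5p + 0(1−p) = 5p.
Setting these equal: −5p + 7 = 5p ⇒ −10p = -7 ⇒ p = 7/10, and the value is (-5)·(7/10) + 7 = 7/2.
For General C: with q = P(Center), equating U's and D's payoffs gives −3q + 5 = 7q ⇒ q = 1/2.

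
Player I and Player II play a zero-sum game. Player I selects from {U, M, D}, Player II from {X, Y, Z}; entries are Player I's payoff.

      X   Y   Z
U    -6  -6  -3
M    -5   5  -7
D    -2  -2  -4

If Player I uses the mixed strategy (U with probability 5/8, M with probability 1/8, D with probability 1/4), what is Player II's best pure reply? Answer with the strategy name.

If Player II plays X, Player I's expected payoff is (5/8)·(-6) + (1/8)·(-5) + (1/4)·(-2) = -39/8.
If Player II plays Y, Player I's expected payoff is (5/8)·(-6) + (1/8)·5 + (1/4)·(-2) = -29/8.
If Player II plays Z, Player I's expected payoff is (5/8)·(-3) + (1/8)·(-7) + (1/4)·(-4) = -15/4.
Player II minimizes Player I's payoff; the smallest is -39/8, so the best response is X.

X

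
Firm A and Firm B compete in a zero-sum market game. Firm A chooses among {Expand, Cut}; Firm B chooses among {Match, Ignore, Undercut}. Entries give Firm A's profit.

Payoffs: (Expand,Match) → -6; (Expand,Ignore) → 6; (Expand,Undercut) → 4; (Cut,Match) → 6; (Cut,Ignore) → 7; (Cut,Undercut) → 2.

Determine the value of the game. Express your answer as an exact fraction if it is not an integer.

Row minima: Expand → -6, Cut → 2; maximin = 2.
Column maxima: Match → 6, Ignore → 7, Undercut → 4; minimax = 4.
2 ≠ 4, so there is no saddle point; optimal play is mixed.
Ignore is strictly dominated by Match (it gives Firm A strictly more in every row), so Firm B never plays it.
On the remaining 2×2 (Expand, Cut vs Match, Undercut):
Let Firm A play Expand with probability p. Expected payoff against Match: (-6)p + 6(1−p) = −12p + 6; against Undercut: 4p + 2(1−p) = 2p + 2.
Setting these equal: −12p + 6 = 2p + 2 ⇒ −14p = -4 ⇒ p = 2/7, and the value is (-12)·(2/7) + 6 = 18/7.
For Firm B: with q = P(Match), equating Expand's and Cut's payoffs gives −10q + 4 = 4q + 2 ⇒ q = 1/7.

18/7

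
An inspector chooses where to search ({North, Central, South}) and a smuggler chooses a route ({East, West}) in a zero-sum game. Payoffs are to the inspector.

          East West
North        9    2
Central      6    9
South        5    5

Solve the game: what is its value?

69/10

Row minima: North → 2, Central → 6, South → 5; maximin = 6.
Column maxima: East → 9, West → 9; minimax = 9.
6 ≠ 9, so there is no saddle point; optimal play is mixed.
South is strictly dominated by Central, so the inspector never plays it.
On the remaining 2×2 (North, Central vs East, West):
Let the inspector play North with probability p. Expected payoff against East: 9p + 6(1−p) = 3p + 6; against West: 2p + 9(1−p) = −7p + 9.
Setting these equal: 3p + 6 = −7p + 9 ⇒ 10p = 3 ⇒ p = 3/10, and the value is (3)·(3/10) + 6 = 69/10.
For the smuggler: with q = P(East), equating North's and Central's payoffs gives 7q + 2 = −3q + 9 ⇒ q = 7/10.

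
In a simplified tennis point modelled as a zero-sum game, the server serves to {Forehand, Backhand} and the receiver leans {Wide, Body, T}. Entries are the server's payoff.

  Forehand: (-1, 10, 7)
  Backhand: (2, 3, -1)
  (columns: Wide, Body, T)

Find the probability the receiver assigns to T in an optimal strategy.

Row minima: Forehand → -1, Backhand → -1; maximin = -1.
Column maxima: Wide → 2, Body → 10, T → 7; minimax = 2.
-1 ≠ 2, so there is no saddle point; optimal play is mixed.
Body is strictly dominated by Wide (it gives the server strictly more in every row), so the receiver never plays it.
On the remaining 2×2 (Forehand, Backhand vs Wide, T):
Let the server play Forehand with probability p. Expected payoff against Wide: (-1)p + 2(1−p) = −3p + 2; against T: 7p + (-1)(1−p) = 8p − 1.
Setting these equal: −3p + 2 = 8p − 1 ⇒ −11p = -3 ⇒ p = 3/11, and the value is (-3)·(3/11) + 2 = 13/11.
For the receiver: with q = P(Wide), equating Forehand's and Backhand's payoffs gives −8q + 7 = 3q − 1 ⇒ q = 8/11.

3/11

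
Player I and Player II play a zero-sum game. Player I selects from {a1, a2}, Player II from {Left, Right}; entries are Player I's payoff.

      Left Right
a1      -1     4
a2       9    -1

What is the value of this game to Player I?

7/3

Row minima: a1 → -1, a2 → -1; maximin = -1.
Column maxima: Left → 9, Right → 4; minimax = 4.
-1 ≠ 4, so there is no saddle point; optimal play is mixed.
Let Player I play a1 with probability p. Expected payoff against Left: (-1)p + 9(1−p) = −10p + 9; against Right: 4p + (-1)(1−p) = 5p − 1.
Setting these equal: −10p + 9 = 5p − 1 ⇒ −15p = -10 ⇒ p = 2/3, and the value is (-10)·(2/3) + 9 = 7/3.
For Player II: with q = P(Left), equating a1's and a2's payoffs gives −5q + 4 = 10q − 1 ⇒ q = 1/3.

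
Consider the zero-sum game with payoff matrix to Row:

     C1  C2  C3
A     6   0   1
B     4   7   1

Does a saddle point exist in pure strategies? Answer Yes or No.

Row minima: A → 0, B → 1; maximin = 1.
Column maxima: C1 → 6, C2 → 7, C3 → 1; minimax = 1.
maximin = minimax = 1, so a saddle point exists.

Yes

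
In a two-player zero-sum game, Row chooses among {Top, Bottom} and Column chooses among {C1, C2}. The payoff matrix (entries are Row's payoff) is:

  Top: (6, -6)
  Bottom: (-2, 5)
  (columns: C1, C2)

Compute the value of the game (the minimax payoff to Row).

18/19

Row minima: Top → -6, Bottom → -2; maximin = -2.
Column maxima: C1 → 6, C2 → 5; minimax = 5.
-2 ≠ 5, so there is no saddle point; optimal play is mixed.
Let Row play Top with probability p. Expected payoff against C1: 6p + (-2)(1−p) = 8p − 2; against C2: (-6)p + 5(1−p) = −11p + 5.
Setting these equal: 8p − 2 = −11p + 5 ⇒ 19p = 7 ⇒ p = 7/19, and the value is (8)·(7/19) − 2 = 18/19.
For Column: with q = P(C1), equating Top's and Bottom's payoffs gives 12q − 6 = −7q + 5 ⇒ q = 11/19.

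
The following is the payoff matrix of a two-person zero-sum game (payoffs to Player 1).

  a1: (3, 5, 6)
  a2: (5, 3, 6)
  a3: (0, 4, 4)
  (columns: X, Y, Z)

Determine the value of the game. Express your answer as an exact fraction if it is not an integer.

Row minima: a1 → 3, a2 → 3, a3 → 0; maximin = 3.
Column maxima: X → 5, Y → 5, Z → 6; minimax = 5.
3 ≠ 5, so there is no saddle point; optimal play is mixed.
a3 is strictly dominated by a1, so Player 1 never plays it.
Z is strictly dominated by X (it gives Player 1 strictly more in every row), so Player 2 never plays it.
On the remaining 2×2 (a1, a2 vs X, Y):
Let Player 1 play a1 with probability p. Expected payoff against X: 3p + 5(1−p) = −2p + 5; against Y: 5p + 3(1−p) = 2p + 3.
Setting these equal: −2p + 5 = 2p + 3 ⇒ −4p = -2 ⇒ p = 1/2, and the value is (-2)·(1/2) + 5 = 4.
For Player 2: with q = P(X), equating a1's and a2's payoffs gives −2q + 5 = 2q + 3 ⇒ q = 1/2.

4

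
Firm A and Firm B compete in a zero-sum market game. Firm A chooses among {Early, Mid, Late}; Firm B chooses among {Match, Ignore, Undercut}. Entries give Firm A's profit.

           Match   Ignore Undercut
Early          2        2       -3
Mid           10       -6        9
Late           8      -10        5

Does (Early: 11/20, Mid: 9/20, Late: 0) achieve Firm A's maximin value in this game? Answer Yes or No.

No

Against Match this mix gives (11/20)·2 + (9/20)·10 = 28/5.
Against Ignore this mix gives (11/20)·2 + (9/20)·(-6) = -8/5.
Against Undercut this mix gives (11/20)·(-3) + (9/20)·9 = 12/5.
Firm B will play Ignore, holding Firm A to -8/5. Shifting weight toward the row that does better against Ignore would raise this floor (the equalizing mix achieves 0 against both Ignore and Undercut), so the proposed strategy is not optimal.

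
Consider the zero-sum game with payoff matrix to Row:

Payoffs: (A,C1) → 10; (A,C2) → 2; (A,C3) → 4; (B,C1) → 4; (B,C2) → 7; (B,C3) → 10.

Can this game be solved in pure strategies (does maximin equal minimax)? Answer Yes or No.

Row minima: A → 2, B → 4; maximin = 4.
Column maxima: C1 → 10, C2 → 7, C3 → 10; minimax = 7.
4 ≠ 7, so no pure-strategy equilibrium exists.

No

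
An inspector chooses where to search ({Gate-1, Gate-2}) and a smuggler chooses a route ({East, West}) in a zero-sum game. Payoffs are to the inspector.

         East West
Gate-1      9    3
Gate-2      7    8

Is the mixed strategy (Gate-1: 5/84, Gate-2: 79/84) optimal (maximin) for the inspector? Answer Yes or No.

No

Against East this mix gives (5/84)·9 + (79/84)·7 = 299/42.
Against West this mix gives (5/84)·3 + (79/84)·8 = 647/84.
The smuggler will play East, holding the inspector to 299/42. Shifting weight toward the row that does better against East would raise this floor (the equalizing mix achieves 51/7 against both East and West), so the proposed strategy is not optimal.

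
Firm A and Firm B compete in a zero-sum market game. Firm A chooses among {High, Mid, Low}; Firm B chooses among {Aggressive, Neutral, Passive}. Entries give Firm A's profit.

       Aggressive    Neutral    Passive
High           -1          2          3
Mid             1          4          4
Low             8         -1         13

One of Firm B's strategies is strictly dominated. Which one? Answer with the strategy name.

Passive

Aggressive holds Firm A's payoff strictly below Passive in every row: -1 < 3, 1 < 4, 8 < 13.
So Passive is strictly dominated for Firm B.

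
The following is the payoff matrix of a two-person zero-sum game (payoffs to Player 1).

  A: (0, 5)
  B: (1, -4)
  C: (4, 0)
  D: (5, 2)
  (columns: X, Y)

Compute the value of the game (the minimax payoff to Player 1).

Row minima: A → 0, B → -4, C → 0, D → 2; maximin = 2.
Column maxima: X → 5, Y → 5; minimax = 5.
2 ≠ 5, so there is no saddle point; optimal play is mixed.
B is strictly dominated by C, so Player 1 never plays it.
C is strictly dominated by D, so Player 1 never plays it.
On the remaining 2×2 (A, D vs X, Y):
Let Player 1 play A with probability p. Expected payoff against X: 0p + 5(1−p) = −5p + 5; against Y: 5p + 2(1−p) = 3p + 2.
Setting these equal: −5p + 5 = 3p + 2 ⇒ −8p = -3 ⇒ p = 3/8, and the value is (-5)·(3/8) + 5 = 25/8.
For Player 2: with q = P(X), equating A's and D's payoffs gives −5q + 5 = 3q + 2 ⇒ q = 3/8.

25/8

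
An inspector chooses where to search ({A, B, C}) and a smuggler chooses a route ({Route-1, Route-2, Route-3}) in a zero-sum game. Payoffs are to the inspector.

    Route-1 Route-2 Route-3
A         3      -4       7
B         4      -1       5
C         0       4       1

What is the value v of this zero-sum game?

Row minima: A → -4, B → -1, C → 0; maximin = 0.
Column maxima: Route-1 → 4, Route-2 → 4, Route-3 → 7; minimax = 4.
0 ≠ 4, so there is no saddle point; optimal play is mixed.
Route-3 is strictly dominated by Route-1 (it gives the inspector strictly more in every row), so the smuggler never plays it.
With Route-3 eliminated, A is strictly dominated by B (B gives the inspector strictly more in every remaining column), so the inspector never plays it.
On the remaining 2×2 (B, C vs Route-1, Route-2):
Let the inspector play B with probability p. Expected payoff against Route-1: 4p + 0(1−p) = 4p; against Route-2: (-1)p + 4(1−p) = −5p + 4.
Setting these equal: 4p = −5p + 4 ⇒ 9p = 4 ⇒ p = 4/9, and the value is (4)·(4/9) = 16/9.
For the smuggler: with q = P(Route-1), equating B's and C's payoffs gives 5q − 1 = −4q + 4 ⇒ q = 5/9.

16/9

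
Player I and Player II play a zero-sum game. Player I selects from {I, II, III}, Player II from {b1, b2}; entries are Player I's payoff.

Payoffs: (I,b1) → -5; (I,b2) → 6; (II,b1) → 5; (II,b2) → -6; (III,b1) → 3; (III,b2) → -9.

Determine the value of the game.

Row minima: I → -5, II → -6, III → -9; maximin = -5.
Column maxima: b1 → 5, b2 → 6; minimax = 5.
-5 ≠ 5, so there is no saddle point; optimal play is mixed.
III is strictly dominated by II, so Player I never plays it.
On the remaining 2×2 (I, II vs b1, b2):
Let Player I play I with probability p. Expected payoff against b1: (-5)p + 5(1−p) = −10p + 5; against b2: 6p + (-6)(1−p) = 12p − 6.
Setting these equal: −10p + 5 = 12p − 6 ⇒ −22p = -11 ⇒ p = 1/2, and the value is (-10)·(1/2) + 5 = 0.
For Player II: with q = P(b1), equating I's and II's payoffs gives −11q + 6 = 11q − 6 ⇒ q = 6/11.

0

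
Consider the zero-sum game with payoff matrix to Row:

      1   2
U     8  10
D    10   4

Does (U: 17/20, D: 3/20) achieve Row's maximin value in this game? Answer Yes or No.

No

Against 1 this mix gives (17/20)·8 + (3/20)·10 = 83/10.
Against 2 this mix gives (17/20)·10 + (3/20)·4 = 91/10.
Column will play 1, holding Row to 83/10. Shifting weight toward the row that does better against 1 would raise this floor (the equalizing mix achieves 17/2 against both 1 and 2), so the proposed strategy is not optimal.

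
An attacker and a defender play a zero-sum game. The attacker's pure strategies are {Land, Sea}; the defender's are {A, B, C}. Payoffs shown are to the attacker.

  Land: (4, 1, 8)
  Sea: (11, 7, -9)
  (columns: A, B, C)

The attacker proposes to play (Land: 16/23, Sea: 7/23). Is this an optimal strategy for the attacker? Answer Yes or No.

Against A this mix gives (16/23)·4 + (7/23)·11 = 141/23.
Against B this mix gives (16/23)·1 + (7/23)·7 = 65/23.
Against C this mix gives (16/23)·8 + (7/23)·(-9) = 65/23.
All of the defender's active replies (B, C) yield 65/23, and no column does worse for the attacker. The mix makes the defender indifferent and guarantees 65/23, so it is optimal.

Yes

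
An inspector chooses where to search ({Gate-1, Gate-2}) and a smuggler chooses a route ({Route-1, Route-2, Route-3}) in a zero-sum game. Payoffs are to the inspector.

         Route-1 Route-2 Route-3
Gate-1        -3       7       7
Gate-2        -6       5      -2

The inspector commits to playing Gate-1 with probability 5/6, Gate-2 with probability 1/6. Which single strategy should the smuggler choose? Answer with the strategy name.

Route-1

If the smuggler plays Route-1, the inspector's expected payoff is (5/6)·(-3) + (1/6)·(-6) = -7/2.
If the smuggler plays Route-2, the inspector's expected payoff is (5/6)·7 + (1/6)·5 = 20/3.
If the smuggler plays Route-3, the inspector's expected payoff is (5/6)·7 + (1/6)·(-2) = 11/2.
The smuggler minimizes the inspector's payoff; the smallest is -7/2, so the best response is Route-1.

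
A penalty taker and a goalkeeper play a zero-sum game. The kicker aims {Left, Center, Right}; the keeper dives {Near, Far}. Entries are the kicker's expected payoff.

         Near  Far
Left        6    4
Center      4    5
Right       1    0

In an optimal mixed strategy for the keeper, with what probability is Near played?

Row minima: Left → 4, Center → 4, Right → 0; maximin = 4.
Column maxima: Near → 6, Far → 5; minimax = 5.
4 ≠ 5, so there is no saddle point; optimal play is mixed.
Right is strictly dominated by Left, so the kicker never plays it.
On the remaining 2×2 (Left, Center vs Near, Far):
Let the kicker play Left with probability p. Expected payoff against Near: 6p + 4(1−p) = 2p + 4; against Far: 4p + 5(1−p) = −p + 5.
Setting these equal: 2p + 4 = −p + 5 ⇒ 3p = 1 ⇒ p = 1/3, and the value is (2)·(1/3) + 4 = 14/3.
For the keeper: with q = P(Near), equating Left's and Center's payoffs gives 2q + 4 = −q + 5 ⇒ q = 1/3.

1/3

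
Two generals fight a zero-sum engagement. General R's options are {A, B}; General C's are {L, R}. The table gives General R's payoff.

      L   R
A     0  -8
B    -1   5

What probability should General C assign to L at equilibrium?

Row minima: A → -8, B → -1; maximin = -1.
Column maxima: L → 0, R → 5; minimax = 0.
-1 ≠ 0, so there is no saddle point; optimal play is mixed.
Let General R play A with probability p. Expected payoff against L: 0p + (-1)(1−p) = p − 1; against R: (-8)p + 5(1−p) = −13p + 5.
Setting these equal: p − 1 = −13p + 5 ⇒ 14p = 6 ⇒ p = 3/7, and the value is (1)·(3/7) − 1 = -4/7.
For General C: with q = P(L), equating A's and B's payoffs gives 8q − 8 = −6q + 5 ⇒ q = 13/14.

13/14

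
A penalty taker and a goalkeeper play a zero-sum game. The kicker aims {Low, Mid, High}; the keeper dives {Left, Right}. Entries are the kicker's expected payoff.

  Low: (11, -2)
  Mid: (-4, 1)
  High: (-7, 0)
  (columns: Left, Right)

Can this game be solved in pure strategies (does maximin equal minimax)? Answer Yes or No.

No

Row minima: Low → -2, Mid → -4, High → -7; maximin = -2.
Column maxima: Left → 11, Right → 1; minimax = 1.
-2 ≠ 1, so no pure-strategy equilibrium exists.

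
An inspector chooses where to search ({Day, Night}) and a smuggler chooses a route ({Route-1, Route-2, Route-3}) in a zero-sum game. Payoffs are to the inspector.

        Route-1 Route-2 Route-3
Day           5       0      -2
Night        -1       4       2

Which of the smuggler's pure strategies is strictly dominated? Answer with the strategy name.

Route-3 holds the inspector's payoff strictly below Route-2 in every row: -2 < 0, 2 < 4.
So Route-2 is strictly dominated for the smuggler.

Route-2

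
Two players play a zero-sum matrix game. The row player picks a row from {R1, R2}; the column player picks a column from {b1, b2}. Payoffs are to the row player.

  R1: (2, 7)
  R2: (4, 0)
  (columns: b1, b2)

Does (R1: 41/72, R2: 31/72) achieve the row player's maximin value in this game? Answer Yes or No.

No

Against b1 this mix gives (41/72)·2 + (31/72)·4 = 103/36.
Against b2 this mix gives (41/72)·7 + (31/72)·0 = 287/72.
The column player will play b1, holding the row player to 103/36. Shifting weight toward the row that does better against b1 would raise this floor (the equalizing mix achieves 28/9 against both b1 and b2), so the proposed strategy is not optimal.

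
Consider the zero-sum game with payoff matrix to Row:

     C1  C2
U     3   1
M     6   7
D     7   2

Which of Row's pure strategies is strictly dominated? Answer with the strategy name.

M gives a strictly higher payoff than U against every column: 6 > 3, 7 > 1.
So U is strictly dominated and Row never plays it.

U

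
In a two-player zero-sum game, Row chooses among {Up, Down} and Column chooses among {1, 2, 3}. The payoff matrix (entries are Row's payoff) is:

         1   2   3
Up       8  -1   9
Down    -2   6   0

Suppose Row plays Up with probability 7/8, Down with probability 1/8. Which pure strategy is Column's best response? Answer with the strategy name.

2

If Column plays 1, Row's expected payoff is (7/8)·8 + (1/8)·(-2) = 27/4.
If Column plays 2, Row's expected payoff is (7/8)·(-1) + (1/8)·6 = -1/8.
If Column plays 3, Row's expected payoff is (7/8)·9 + (1/8)·0 = 63/8.
Column minimizes Row's payoff; the smallest is -1/8, so the best response is 2.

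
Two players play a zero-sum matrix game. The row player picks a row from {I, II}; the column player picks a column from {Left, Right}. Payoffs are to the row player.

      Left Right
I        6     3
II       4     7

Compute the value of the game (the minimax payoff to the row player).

Row minima: I → 3, II → 4; maximin = 4.
Column maxima: Left → 6, Right → 7; minimax = 6.
4 ≠ 6, so there is no saddle point; optimal play is mixed.
Let the row player play I with probability p. Expected payoff against Left: 6p + 4(1−p) = 2p + 4; against Right: 3p + 7(1−p) = −4p + 7.
Setting these equal: 2p + 4 = −4p + 7 ⇒ 6p = 3 ⇒ p = 1/2, and the value is (2)·(1/2) + 4 = 5.
For the column player: with q = P(Left), equating I's and II's payoffs gives 3q + 3 = −3q + 7 ⇒ q = 2/3.

5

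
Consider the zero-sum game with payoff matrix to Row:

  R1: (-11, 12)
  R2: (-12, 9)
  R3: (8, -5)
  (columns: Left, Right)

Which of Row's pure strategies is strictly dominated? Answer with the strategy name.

R2

R1 gives a strictly higher payoff than R2 against every column: -11 > -12, 12 > 9.
So R2 is strictly dominated and Row never plays it.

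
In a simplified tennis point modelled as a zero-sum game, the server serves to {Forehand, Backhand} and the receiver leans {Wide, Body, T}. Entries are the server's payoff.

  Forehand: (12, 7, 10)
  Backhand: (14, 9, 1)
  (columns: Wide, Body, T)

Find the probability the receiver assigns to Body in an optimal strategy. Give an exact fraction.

Row minima: Forehand → 7, Backhand → 1; maximin = 7.
Column maxima: Wide → 14, Body → 9, T → 10; minimax = 9.
7 ≠ 9, so there is no saddle point; optimal play is mixed.
Wide is strictly dominated by Body (it gives the server strictly more in every row), so the receiver never plays it.
On the remaining 2×2 (Forehand, Backhand vs Body, T):
Let the server play Forehand with probability p. Expected payoff against Body: 7p + 9(1−p) = −2p + 9; against T: 10p + 1(1−p) = 9p + 1.
Setting these equal: −2p + 9 = 9p + 1 ⇒ −11p = -8 ⇒ p = 8/11, and the value is (-2)·(8/11) + 9 = 83/11.
For the receiver: with q = P(Body), equating Forehand's and Backhand's payoffs gives −3q + 10 = 8q + 1 ⇒ q = 9/11.

9/11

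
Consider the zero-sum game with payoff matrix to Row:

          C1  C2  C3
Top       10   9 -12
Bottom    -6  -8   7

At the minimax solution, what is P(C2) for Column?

Row minima: Top → -12, Bottom → -8; maximin = -8.
Column maxima: C1 → 10, C2 → 9, C3 → 7; minimax = 7.
-8 ≠ 7, so there is no saddle point; optimal play is mixed.
C1 is strictly dominated by C2 (it gives Row strictly more in every row), so Column never plays it.
On the remaining 2×2 (Top, Bottom vs C2, C3):
Let Row play Top with probability p. Expected payoff against C2: 9p + (-8)(1−p) = 17p − 8; against C3: (-12)p + 7(1−p) = −19p + 7.
Setting these equal: 17p − 8 = −19p + 7 ⇒ 36p = 15 ⇒ p = 5/12, and the value is (17)·(5/12) − 8 = -11/12.
For Column: with q = P(C2), equating Top's and Bottom's payoffs gives 21q − 12 = −15q + 7 ⇒ q = 19/36.

19/36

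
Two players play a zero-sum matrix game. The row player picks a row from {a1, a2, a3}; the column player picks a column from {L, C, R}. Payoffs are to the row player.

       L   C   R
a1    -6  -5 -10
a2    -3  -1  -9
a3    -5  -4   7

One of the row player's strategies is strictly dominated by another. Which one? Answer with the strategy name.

a1

a2 gives a strictly higher payoff than a1 against every column: -3 > -6, -1 > -5, -9 > -10.
So a1 is strictly dominated and the row player never plays it.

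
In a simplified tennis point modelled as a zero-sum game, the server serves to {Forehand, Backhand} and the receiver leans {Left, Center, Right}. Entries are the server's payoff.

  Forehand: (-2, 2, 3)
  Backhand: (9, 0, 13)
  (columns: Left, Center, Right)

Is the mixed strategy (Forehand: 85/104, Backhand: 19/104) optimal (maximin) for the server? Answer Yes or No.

Against Left this mix gives (85/104)·(-2) + (19/104)·9 = 1/104.
Against Center this mix gives (85/104)·2 + (19/104)·0 = 85/52.
Against Right this mix gives (85/104)·3 + (19/104)·13 = 251/52.
The receiver will play Left, holding the server to 1/104. Shifting weight toward the row that does better against Left would raise this floor (the equalizing mix achieves 18/13 against both Left and Center), so the proposed strategy is not optimal.

No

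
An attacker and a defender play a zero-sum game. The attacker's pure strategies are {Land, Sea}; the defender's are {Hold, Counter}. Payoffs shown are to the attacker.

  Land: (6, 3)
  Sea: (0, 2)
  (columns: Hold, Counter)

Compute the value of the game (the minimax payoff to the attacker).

3

Row minima: Land → 3, Sea → 0; maximin = 3.
Column maxima: Hold → 6, Counter → 3; minimax = 3.
Since maximin = minimax = 3, there is a saddle point and the value is 3.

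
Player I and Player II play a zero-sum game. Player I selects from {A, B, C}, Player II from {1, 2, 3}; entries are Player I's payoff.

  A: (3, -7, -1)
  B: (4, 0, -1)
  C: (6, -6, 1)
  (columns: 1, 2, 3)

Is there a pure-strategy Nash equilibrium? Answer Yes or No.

No

Row minima: A → -7, B → -1, C → -6; maximin = -1.
Column maxima: 1 → 6, 2 → 0, 3 → 1; minimax = 0.
-1 ≠ 0, so no pure-strategy equilibrium exists.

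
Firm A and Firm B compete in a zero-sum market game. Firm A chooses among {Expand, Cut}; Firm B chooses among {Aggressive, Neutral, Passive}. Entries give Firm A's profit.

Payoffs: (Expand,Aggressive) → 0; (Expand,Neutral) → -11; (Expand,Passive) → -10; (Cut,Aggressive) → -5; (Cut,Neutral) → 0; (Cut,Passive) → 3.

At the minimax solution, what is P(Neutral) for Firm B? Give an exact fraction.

Row minima: Expand → -11, Cut → -5; maximin = -5.
Column maxima: Aggressive → 0, Neutral → 0, Passive → 3; minimax = 0.
-5 ≠ 0, so there is no saddle point; optimal play is mixed.
Passive is strictly dominated by Neutral (it gives Firm A strictly more in every row), so Firm B never plays it.
On the remaining 2×2 (Expand, Cut vs Aggressive, Neutral):
Let Firm A play Expand with probability p. Expected payoff against Aggressive: 0p + (-5)(1−p) = 5p − 5; against Neutral: (-11)p + 0(1−p) = −11p.
Setting these equal: 5p − 5 = −11p ⇒ 16p = 5 ⇒ p = 5/16, and the value is (5)·(5/16) − 5 = -55/16.
For Firm B: with q = P(Aggressive), equating Expand's and Cut's payoffs gives 11q − 11 = −5q ⇒ q = 11/16.

5/16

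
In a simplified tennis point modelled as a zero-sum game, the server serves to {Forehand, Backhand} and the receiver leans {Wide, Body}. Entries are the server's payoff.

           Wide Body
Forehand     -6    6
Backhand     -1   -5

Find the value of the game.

Row minima: Forehand → -6, Backhand → -5; maximin = -5.
Column maxima: Wide → -1, Body → 6; minimax = -1.
-5 ≠ -1, so there is no saddle point; optimal play is mixed.
Let the server play Forehand with probability p. Expected payoff against Wide: (-6)p + (-1)(1−p) = −5p − 1; against Body: 6p + (-5)(1−p) = 11p − 5.
Setting these equal: −5p − 1 = 11p − 5 ⇒ −16p = -4 ⇒ p = 1/4, and the value is (-5)·(1/4) − 1 = -9/4.
For the receiver: with q = P(Wide), equating Forehand's and Backhand's payoffs gives −12q + 6 = 4q − 5 ⇒ q = 11/16.

-9/4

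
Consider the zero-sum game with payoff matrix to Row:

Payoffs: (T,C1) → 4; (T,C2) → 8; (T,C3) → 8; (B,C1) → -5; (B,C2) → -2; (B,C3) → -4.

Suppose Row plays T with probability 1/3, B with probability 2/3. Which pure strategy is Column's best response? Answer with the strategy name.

If Column plays C1, Row's expected payoff is (1/3)·4 + (2/3)·(-5) = -2.
If Column plays C2, Row's expected payoff is (1/3)·8 + (2/3)·(-2) = 4/3.
If Column plays C3, Row's expected payoff is (1/3)·8 + (2/3)·(-4) = 0.
Column minimizes Row's payoff; the smallest is -2, so the best response is C1.

C1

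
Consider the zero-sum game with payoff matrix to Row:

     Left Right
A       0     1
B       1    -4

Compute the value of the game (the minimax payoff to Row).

Row minima: A → 0, B → -4; maximin = 0.
Column maxima: Left → 1, Right → 1; minimax = 1.
0 ≠ 1, so there is no saddle point; optimal play is mixed.
Let Row play A with probability p. Expected payoff against Left: 0p + 1(1−p) = −p + 1; against Right: 1p + (-4)(1−p) = 5p − 4.
Setting these equal: −p + 1 = 5p − 4 ⇒ −6p = -5 ⇒ p = 5/6, and the value is (-1)·(5/6) + 1 = 1/6.
For Column: with q = P(Left), equating A's and B's payoffs gives −q + 1 = 5q − 4 ⇒ q = 5/6.

1/6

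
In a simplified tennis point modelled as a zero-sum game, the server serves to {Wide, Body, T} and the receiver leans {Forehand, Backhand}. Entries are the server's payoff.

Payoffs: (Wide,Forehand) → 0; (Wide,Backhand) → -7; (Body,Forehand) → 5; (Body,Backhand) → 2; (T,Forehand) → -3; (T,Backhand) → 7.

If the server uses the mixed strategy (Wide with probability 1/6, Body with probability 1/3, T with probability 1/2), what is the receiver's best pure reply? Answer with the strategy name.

Forehand

If the receiver plays Forehand, the server's expected payoff is (1/6)·0 + (1/3)·5 + (1/2)·(-3) = 1/6.
If the receiver plays Backhand, the server's expected payoff is (1/6)·(-7) + (1/3)·2 + (1/2)·7 = 3.
The receiver minimizes the server's payoff; the smallest is 1/6, so the best response is Forehand.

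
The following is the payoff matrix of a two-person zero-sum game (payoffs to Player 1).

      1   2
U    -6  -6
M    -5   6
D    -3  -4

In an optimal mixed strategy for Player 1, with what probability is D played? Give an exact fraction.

11/12

Row minima: U → -6, M → -5, D → -4; maximin = -4.
Column maxima: 1 → -3, 2 → 6; minimax = -3.
-4 ≠ -3, so there is no saddle point; optimal play is mixed.
U is strictly dominated by M, so Player 1 never plays it.
On the remaining 2×2 (M, D vs 1, 2):
Let Player 1 play M with probability p. Expected payoff against 1: (-5)p + (-3)(1−p) = −2p − 3; against 2: 6p + (-4)(1−p) = 10p − 4.
Setting these equal: −2p − 3 = 10p − 4 ⇒ −12p = -1 ⇒ p = 1/12, and the value is (-2)·(1/12) − 3 = -19/6.
For Player 2: with q = P(1), equating M's and D's payoffs gives −11q + 6 = q − 4 ⇒ q = 5/6.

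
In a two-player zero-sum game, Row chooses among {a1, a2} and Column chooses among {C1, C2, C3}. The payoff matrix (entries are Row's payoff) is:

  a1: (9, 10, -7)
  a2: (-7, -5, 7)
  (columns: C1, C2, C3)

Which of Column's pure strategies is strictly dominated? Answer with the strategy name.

C1 holds Row's payoff strictly below C2 in every row: 9 < 10, -7 < -5.
So C2 is strictly dominated for Column.

C2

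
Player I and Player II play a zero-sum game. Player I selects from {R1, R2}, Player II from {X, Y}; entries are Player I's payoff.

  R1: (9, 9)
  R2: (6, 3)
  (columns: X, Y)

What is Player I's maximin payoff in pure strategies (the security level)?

9

Row minima: R1 → 9, R2 → 3.
The best of these is 9.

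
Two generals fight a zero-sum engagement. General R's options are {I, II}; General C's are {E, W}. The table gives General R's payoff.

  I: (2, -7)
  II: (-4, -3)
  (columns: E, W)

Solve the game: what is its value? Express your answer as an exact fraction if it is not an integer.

-17/5

Row minima: I → -7, II → -4; maximin = -4.
Column maxima: E → 2, W → -3; minimax = -3.
-4 ≠ -3, so there is no saddle point; optimal play is mixed.
Let General R play I with probability p. Expected payoff against E: 2p + (-4)(1−p) = 6p − 4; against W: (-7)p + (-3)(1−p) = −4p − 3.
Setting these equal: 6p − 4 = −4p − 3 ⇒ 10p = 1 ⇒ p = 1/10, and the value is (6)·(1/10) − 4 = -17/5.
For General C: with q = P(E), equating I's and II's payoffs gives 9q − 7 = −q − 3 ⇒ q = 2/5.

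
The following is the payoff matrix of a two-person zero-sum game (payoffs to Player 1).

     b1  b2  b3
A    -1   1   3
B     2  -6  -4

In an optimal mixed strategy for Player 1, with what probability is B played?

Row minima: A → -1, B → -6; maximin = -1.
Column maxima: b1 → 2, b2 → 1, b3 → 3; minimax = 1.
-1 ≠ 1, so there is no saddle point; optimal play is mixed.
b3 is strictly dominated by b2 (it gives Player 1 strictly more in every row), so Player 2 never plays it.
On the remaining 2×2 (A, B vs b1, b2):
Let Player 1 play A with probability p. Expected payoff against b1: (-1)p + 2(1−p) = −3p + 2; against b2: 1p + (-6)(1−p) = 7p − 6.
Setting these equal: −3p + 2 = 7p − 6 ⇒ −10p = -8 ⇒ p = 4/5, and the value is (-3)·(4/5) + 2 = -2/5.
For Player 2: with q = P(b1), equating A's and B's payoffs gives −2q + 1 = 8q − 6 ⇒ q = 7/10.

1/5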